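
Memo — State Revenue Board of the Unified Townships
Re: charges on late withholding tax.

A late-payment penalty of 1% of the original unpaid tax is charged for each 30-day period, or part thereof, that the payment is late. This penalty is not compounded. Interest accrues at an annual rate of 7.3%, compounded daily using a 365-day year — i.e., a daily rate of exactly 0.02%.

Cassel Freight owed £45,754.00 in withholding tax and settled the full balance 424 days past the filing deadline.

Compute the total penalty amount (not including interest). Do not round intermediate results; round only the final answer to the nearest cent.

Penalty periods: ⌈424/30⌉ = 15; penalty = 15 × 1% × £45,754.00 = £6,863.10

£6,863.10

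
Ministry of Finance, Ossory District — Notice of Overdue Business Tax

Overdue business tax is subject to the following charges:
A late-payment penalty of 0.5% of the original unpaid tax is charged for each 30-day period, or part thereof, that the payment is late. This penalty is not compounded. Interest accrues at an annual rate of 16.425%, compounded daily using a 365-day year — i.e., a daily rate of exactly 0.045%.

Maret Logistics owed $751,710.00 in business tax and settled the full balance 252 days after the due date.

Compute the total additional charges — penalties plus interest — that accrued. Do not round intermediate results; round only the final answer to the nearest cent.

Penalty periods: ⌈252/30⌉ = 9; penalty = 9 × 0.5% × $751,710.00 = $33,826.95
Interest: $751,710.00 × ((1 + 0.00045)^252 − 1) = $751,710.00 × 0.12005131… = $90,243.7668…
Penalties + interest = $33,826.9500 + $90,243.7668… = $124,070.72

$124,070.72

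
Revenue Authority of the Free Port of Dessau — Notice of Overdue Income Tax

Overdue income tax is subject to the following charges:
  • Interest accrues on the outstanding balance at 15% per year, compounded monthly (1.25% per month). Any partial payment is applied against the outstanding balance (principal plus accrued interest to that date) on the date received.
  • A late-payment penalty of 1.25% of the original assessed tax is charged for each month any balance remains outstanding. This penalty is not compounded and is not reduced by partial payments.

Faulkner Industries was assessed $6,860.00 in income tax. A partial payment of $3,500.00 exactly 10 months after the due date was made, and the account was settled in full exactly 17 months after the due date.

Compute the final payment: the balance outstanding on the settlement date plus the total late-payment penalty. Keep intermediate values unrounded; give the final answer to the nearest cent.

Balance at month 10: $6,860.0000 × (1 + 0.0125)^10 = $7,767.3779…
After $3,500.00 payment: $7,767.3779… − $3,500.00 = $4,267.3779…
Balance at month 17: $4,267.3779… × (1 + 0.0125)^7 = $4,655.0712…
Penalty: 17 × 1.25% × $6,860.00 = $1,457.75
Final settlement = outstanding balance + penalty = $4,655.0712… + $1,457.75 = $6,112.82

$6,112.82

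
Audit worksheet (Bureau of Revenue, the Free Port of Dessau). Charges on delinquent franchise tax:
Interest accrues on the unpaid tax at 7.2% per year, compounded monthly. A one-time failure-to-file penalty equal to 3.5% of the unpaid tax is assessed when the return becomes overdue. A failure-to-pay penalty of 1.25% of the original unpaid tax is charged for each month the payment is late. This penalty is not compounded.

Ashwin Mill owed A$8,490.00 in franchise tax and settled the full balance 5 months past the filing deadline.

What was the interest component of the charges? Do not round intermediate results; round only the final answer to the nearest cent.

A$257.77

Interest (7.2%/yr ÷ 12 = 0.6%/month): A$8,490.00 × ((1 + 0.006)^5 − 1) = A$257.7748…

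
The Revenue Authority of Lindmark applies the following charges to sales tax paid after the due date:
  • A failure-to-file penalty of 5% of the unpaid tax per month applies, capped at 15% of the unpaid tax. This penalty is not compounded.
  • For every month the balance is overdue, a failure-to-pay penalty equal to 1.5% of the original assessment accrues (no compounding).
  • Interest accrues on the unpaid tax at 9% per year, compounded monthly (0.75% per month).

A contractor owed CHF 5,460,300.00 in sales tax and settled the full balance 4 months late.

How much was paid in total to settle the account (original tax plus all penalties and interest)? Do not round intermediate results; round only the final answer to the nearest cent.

CHF 6,772,624.08

Failure-to-file: 4 × 5% × CHF 5,460,300.00 = CHF 1,092,060.00, capped at 15% × CHF 5,460,300.00 = CHF 819,045.00
Failure-to-pay penalty: 4 × 1.5% × CHF 5,460,300.00 = CHF 327,618.00
Interest: CHF 5,460,300.00 × ((1 + 0.0075)^4 − 1) = CHF 5,460,300.00 × 0.0303392… = CHF 165,661.0828…
Total = CHF 5,460,300.00 + CHF 1,146,663.0000 + CHF 165,661.0828… = CHF 6,772,624.08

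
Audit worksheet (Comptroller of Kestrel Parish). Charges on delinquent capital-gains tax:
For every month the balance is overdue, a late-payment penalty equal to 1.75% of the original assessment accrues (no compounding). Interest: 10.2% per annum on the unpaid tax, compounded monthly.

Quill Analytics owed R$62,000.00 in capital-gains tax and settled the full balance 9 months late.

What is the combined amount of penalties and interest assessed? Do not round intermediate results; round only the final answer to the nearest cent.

R$14,672.50

Late-payment penalty: 9 × 1.75% × R$62,000.00 = R$9,765.00
Interest (10.2%/yr ÷ 12 = 0.85%/month): R$62,000.00 × ((1 + 0.0085)^9 − 1) = R$4,907.5015…
Penalties + interest = R$9,765.0000 + R$4,907.5015… = R$14,672.50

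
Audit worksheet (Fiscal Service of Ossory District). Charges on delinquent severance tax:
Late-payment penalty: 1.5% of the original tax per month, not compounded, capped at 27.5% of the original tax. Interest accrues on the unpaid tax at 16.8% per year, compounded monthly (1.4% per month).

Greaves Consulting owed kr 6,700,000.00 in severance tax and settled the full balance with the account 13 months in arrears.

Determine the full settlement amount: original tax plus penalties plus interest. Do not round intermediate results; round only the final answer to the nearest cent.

Penalty: 13 × 1.5% × kr 6,700,000.00 = kr 1,306,500.00 (below the 27.5% cap of kr 1,842,500.00)
Interest: kr 6,700,000.00 × ((1 + 0.014)^13 − 1) = kr 6,700,000.00 × 0.1981010… = kr 1,327,276.4100…
Total = kr 6,700,000.00 + kr 1,306,500.0000 + kr 1,327,276.4100… = kr 9,333,776.41

kr 9,333,776.41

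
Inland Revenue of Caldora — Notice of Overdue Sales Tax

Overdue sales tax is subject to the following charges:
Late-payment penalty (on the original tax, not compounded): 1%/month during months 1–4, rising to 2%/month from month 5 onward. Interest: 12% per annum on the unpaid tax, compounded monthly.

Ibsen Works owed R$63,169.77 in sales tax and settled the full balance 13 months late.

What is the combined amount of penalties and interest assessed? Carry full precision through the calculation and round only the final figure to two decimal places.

Penalty, months 1–4: 4 × 1% × R$63,169.77 = R$2,526.79…
Penalty, months 5–13: 9 × 2% × R$63,169.77 = R$11,370.56…
Interest (12%/yr ÷ 12 = 1%/month): R$63,169.77 × ((1 + 0.01)^13 − 1) = R$8,723.3208…
Penalties + interest = R$13,897.3494 + R$8,723.3208… = R$22,620.67

R$22,620.67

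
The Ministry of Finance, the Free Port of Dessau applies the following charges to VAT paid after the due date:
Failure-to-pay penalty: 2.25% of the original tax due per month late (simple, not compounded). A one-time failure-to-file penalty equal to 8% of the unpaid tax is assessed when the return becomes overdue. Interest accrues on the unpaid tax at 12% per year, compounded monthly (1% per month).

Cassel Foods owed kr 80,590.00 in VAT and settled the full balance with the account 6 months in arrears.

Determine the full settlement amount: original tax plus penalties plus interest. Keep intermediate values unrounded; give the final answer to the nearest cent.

Failure-to-file penalty: 8% × kr 80,590.00 = kr 6,447.20
Failure-to-pay penalty: 6 × 2.25% × kr 80,590.00 = kr 10,879.65
Interest: kr 80,590.00 × ((1 + 0.01)^6 − 1) = kr 80,590.00 × 0.0615202… = kr 4,957.9089…
Total = kr 80,590.00 + kr 17,326.8500 + kr 4,957.9089… = kr 102,874.76

kr 102,874.76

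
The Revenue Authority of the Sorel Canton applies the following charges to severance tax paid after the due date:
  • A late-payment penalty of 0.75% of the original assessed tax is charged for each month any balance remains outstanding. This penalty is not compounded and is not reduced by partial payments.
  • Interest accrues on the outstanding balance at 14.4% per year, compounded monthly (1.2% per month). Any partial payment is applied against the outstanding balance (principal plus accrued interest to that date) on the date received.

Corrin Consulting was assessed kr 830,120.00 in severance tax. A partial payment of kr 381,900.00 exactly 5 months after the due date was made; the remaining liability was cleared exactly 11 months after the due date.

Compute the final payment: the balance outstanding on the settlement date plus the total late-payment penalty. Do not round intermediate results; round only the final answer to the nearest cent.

Balance at month 5: kr 830,120.0000 × (1 + 0.012)^5 = kr 881,137.0035…
After kr 381,900.00 payment: kr 881,137.0035… − kr 381,900.00 = kr 499,237.0035…
Balance at month 11: kr 499,237.0035… × (1 + 0.012)^6 = kr 536,277.8294…
Penalty: 11 × 0.75% × kr 830,120.00 = kr 68,484.90
Final settlement = outstanding balance + penalty = kr 536,277.8294… + kr 68,484.90 = kr 604,762.73

kr 604,762.73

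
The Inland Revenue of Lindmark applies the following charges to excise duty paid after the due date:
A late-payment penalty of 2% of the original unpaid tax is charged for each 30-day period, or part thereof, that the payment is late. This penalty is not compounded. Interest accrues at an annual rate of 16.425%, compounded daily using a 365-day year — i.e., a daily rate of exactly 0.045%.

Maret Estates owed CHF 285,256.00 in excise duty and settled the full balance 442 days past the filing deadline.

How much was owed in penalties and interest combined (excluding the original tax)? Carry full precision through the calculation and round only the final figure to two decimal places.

CHF 148,334.65

Penalty periods: ⌈442/30⌉ = 15; penalty = 15 × 2% × CHF 285,256.00 = CHF 85,576.80
Interest: CHF 285,256.00 × ((1 + 0.00045)^442 − 1) = CHF 285,256.00 × 0.22000537… = CHF 62,757.8520…
Penalties + interest = CHF 85,576.8000 + CHF 62,757.8520… = CHF 148,334.65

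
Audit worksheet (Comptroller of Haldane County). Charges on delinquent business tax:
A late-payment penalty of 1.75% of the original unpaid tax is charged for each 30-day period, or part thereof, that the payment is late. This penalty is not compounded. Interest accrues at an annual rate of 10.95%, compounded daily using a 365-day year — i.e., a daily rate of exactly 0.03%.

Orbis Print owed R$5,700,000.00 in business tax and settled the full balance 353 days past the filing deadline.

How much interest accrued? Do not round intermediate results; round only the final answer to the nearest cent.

Interest: R$5,700,000.00 × ((1 + 0.0003)^353 − 1) = R$5,700,000.00 × 0.11169304… = R$636,650.3509…

R$636,650.35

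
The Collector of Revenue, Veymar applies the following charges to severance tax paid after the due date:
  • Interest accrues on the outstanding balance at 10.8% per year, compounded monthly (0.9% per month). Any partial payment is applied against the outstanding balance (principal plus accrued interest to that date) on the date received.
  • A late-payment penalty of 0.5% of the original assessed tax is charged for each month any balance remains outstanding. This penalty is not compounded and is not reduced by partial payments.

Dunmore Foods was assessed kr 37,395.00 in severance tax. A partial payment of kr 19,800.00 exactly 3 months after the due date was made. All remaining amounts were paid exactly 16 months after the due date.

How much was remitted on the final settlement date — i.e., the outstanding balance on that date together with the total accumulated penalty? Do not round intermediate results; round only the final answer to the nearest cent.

Balance at month 3: kr 37,395.0000 × (1 + 0.009)^3 = kr 38,413.7792…
After kr 19,800.00 payment: kr 38,413.7792… − kr 19,800.00 = kr 18,613.7792…
Balance at month 16: kr 18,613.7792… × (1 + 0.009)^13 = kr 20,913.1629…
Penalty: 16 × 0.5% × kr 37,395.00 = kr 2,991.60
Final settlement = outstanding balance + penalty = kr 20,913.1629… + kr 2,991.60 = kr 23,904.76

kr 23,904.76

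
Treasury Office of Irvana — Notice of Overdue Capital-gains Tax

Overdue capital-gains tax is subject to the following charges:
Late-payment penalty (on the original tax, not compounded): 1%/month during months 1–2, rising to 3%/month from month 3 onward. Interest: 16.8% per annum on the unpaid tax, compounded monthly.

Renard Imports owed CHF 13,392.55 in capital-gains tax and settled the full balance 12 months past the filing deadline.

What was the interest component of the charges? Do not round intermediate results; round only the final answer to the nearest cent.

Interest (16.8%/yr ÷ 12 = 1.4%/month): CHF 13,392.55 × ((1 + 0.014)^12 − 1) = CHF 2,431.5397…

CHF 2,431.54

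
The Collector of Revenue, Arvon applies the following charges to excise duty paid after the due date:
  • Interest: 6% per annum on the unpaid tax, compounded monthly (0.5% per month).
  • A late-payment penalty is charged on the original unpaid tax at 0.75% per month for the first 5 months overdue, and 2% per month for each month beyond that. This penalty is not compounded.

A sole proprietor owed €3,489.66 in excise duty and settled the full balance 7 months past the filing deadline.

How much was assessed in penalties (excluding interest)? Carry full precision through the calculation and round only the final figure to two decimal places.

€270.45

Penalty, months 1–5: 5 × 0.75% × €3,489.66 = €130.86…
Penalty, months 6–7: 2 × 2% × €3,489.66 = €139.59…
Total penalty = €130.86… + €139.59… = €270.45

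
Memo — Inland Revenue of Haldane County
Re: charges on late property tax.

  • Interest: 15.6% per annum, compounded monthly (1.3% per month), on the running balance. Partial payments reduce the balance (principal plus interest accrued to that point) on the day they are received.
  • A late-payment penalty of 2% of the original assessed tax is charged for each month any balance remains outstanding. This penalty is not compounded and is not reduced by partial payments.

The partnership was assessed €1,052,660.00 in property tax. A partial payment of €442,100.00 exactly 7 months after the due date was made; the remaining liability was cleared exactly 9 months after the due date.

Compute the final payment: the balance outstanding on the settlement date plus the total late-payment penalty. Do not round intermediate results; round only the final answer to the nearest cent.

Balance at month 7: €1,052,660.0000 × (1 + 0.013)^7 = €1,152,269.9551…
After €442,100.00 payment: €1,152,269.9551… − €442,100.00 = €710,169.9551…
Balance at month 9: €710,169.9551… × (1 + 0.013)^2 = €728,754.3927…
Penalty: 9 × 2% × €1,052,660.00 = €189,478.80
Final settlement = outstanding balance + penalty = €728,754.3927… + €189,478.80 = €918,233.19

€918,233.19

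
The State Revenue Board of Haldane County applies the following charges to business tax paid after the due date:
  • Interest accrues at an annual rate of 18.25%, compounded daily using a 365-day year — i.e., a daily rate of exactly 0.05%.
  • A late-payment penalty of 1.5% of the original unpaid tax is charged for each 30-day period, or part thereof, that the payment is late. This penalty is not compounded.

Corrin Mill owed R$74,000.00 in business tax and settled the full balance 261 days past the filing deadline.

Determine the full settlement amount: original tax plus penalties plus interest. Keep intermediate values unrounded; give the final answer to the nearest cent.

R$94,302.70

Penalty periods: ⌈261/30⌉ = 9; penalty = 9 × 1.5% × R$74,000.00 = R$9,990.00
Interest: R$74,000.00 × ((1 + 0.0005)^261 − 1) = R$74,000.00 × 0.13936078… = R$10,312.6977…
Total = R$74,000.00 + R$9,990.0000 + R$10,312.6977… = R$94,302.70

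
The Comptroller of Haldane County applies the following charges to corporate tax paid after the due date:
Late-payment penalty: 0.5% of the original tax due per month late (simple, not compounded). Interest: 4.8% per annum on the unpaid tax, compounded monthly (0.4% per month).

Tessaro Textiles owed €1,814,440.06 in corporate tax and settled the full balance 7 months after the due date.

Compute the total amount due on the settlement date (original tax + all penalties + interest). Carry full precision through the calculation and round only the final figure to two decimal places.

€1,929,363.52

Late-payment penalty: 7 × 0.5% × €1,814,440.06 = €63,505.40…
Interest: €1,814,440.06 × ((1 + 0.004)^7 − 1) = €1,814,440.06 × 0.0283382… = €51,418.0542…
Total = €1,814,440.06 + €63,505.4021 + €51,418.0542… = €1,929,363.52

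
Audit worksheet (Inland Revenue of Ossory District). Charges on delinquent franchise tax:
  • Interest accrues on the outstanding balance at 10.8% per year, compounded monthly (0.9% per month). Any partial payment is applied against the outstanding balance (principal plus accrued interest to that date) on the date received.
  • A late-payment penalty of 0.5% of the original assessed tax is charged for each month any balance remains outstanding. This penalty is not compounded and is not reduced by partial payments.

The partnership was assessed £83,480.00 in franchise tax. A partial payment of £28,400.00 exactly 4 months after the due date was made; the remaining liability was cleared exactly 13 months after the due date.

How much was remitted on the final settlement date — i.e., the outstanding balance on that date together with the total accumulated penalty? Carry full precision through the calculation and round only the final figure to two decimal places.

Balance at month 4: £83,480.0000 × (1 + 0.009)^4 = £86,526.0953…
After £28,400.00 payment: £86,526.0953… − £28,400.00 = £58,126.0953…
Balance at month 13: £58,126.0953… × (1 + 0.009)^9 = £63,007.4126…
Penalty: 13 × 0.5% × £83,480.00 = £5,426.20
Final settlement = outstanding balance + penalty = £63,007.4126… + £5,426.20 = £68,433.61

£68,433.61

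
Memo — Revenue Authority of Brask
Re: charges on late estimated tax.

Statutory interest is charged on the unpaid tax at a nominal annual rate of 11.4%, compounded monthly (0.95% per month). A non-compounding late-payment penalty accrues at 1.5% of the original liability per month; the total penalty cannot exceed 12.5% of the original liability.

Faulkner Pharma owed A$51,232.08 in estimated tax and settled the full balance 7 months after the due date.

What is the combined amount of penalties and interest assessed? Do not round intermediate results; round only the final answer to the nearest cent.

A$8,884.95

Penalty: 7 × 1.5% × A$51,232.08 = A$5,379.37… (below the 12.5% cap of A$6,404.01)
Interest: A$51,232.08 × ((1 + 0.0095)^7 − 1) = A$51,232.08 × 0.0684255… = A$3,505.5830…
Penalties + interest = A$5,379.3684 + A$3,505.5830… = A$8,884.95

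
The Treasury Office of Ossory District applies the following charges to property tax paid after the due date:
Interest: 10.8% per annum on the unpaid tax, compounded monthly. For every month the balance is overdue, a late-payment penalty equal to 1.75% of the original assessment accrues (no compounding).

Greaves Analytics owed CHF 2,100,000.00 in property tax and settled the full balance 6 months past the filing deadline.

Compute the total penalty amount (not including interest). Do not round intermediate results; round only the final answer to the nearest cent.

CHF 220,500.00

Late-payment penalty = 1.75% × CHF 2,100,000.00 × 6 mo = CHF 220,500.00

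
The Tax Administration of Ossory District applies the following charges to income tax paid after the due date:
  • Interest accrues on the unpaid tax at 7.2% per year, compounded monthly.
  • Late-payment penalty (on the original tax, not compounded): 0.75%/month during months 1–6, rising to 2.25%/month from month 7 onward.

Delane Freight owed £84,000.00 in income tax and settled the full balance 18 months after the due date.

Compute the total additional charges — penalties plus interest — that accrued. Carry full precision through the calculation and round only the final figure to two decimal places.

£36,009.82

Penalty, months 1–6: 6 × 0.75% × £84,000.00 = £3,780.00
Penalty, months 7–18: 12 × 2.25% × £84,000.00 = £22,680.00
Interest (7.2%/yr ÷ 12 = 0.6%/month): £84,000.00 × ((1 + 0.006)^18 − 1) = £9,549.8163…
Penalties + interest = £26,460.0000 + £9,549.8163… = £36,009.82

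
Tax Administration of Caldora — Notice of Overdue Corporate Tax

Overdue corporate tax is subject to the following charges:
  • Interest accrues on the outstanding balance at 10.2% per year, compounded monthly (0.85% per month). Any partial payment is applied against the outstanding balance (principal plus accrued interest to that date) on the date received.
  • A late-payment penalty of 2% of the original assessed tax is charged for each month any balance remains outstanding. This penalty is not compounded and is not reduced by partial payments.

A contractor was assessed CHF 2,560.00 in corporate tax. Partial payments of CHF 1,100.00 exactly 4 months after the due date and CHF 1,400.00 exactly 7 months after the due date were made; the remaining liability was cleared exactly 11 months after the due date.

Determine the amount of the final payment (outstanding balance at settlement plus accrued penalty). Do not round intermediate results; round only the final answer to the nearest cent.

Balance at month 4: CHF 2,560.0000 × (1 + 0.0085)^4 = CHF 2,648.1561…
After CHF 1,100.00 payment: CHF 2,648.1561… − CHF 1,100.00 = CHF 1,548.1561…
Balance at month 7: CHF 1,548.1561… × (1 + 0.0085)^3 = CHF 1,587.9706…
After CHF 1,400.00 payment: CHF 1,587.9706… − CHF 1,400.00 = CHF 187.9706…
Balance at month 11: CHF 187.9706… × (1 + 0.0085)^4 = CHF 194.4435…
Penalty: 11 × 2% × CHF 2,560.00 = CHF 563.20
Final settlement = outstanding balance + penalty = CHF 194.4435… + CHF 563.20 = CHF 757.64

CHF 757.64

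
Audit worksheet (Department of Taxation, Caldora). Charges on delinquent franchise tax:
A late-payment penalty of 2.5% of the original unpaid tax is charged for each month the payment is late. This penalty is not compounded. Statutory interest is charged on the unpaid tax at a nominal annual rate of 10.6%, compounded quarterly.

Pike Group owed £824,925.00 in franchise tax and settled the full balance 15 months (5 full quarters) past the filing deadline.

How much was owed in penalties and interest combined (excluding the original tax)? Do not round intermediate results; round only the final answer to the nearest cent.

Late-payment penalty: 15 × 2.5% × £824,925.00 = £309,346.88…
Interest (10.6%/yr ÷ 4 = 2.65%/quarter): £824,925.00 × ((1 + 0.0265)^5 − 1) = £115,251.1586…
Penalties + interest = £309,346.8750 + £115,251.1586… = £424,598.03

£424,598.03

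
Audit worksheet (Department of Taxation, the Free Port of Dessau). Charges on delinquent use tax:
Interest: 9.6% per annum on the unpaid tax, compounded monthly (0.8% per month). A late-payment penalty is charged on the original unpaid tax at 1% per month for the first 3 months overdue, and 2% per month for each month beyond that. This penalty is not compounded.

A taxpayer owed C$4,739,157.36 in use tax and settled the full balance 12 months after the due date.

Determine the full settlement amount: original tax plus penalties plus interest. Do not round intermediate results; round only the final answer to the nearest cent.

C$6,209,901.26

Penalty, months 1–3: 3 × 1% × C$4,739,157.36 = C$142,174.72…
Penalty, months 4–12: 9 × 2% × C$4,739,157.36 = C$853,048.32…
Interest: C$4,739,157.36 × ((1 + 0.008)^12 − 1) = C$4,739,157.36 × 0.1003387… = C$475,520.8588…
Total = C$4,739,157.36 + C$995,223.0456 + C$475,520.8588… = C$6,209,901.26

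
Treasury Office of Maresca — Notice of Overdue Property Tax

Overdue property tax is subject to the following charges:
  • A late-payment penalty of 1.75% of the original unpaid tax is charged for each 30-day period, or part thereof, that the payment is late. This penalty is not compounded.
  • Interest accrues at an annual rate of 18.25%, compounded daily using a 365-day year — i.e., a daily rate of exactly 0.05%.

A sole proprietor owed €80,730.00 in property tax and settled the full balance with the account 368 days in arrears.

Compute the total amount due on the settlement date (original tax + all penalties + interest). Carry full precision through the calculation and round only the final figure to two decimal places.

€115,400.35

Penalty periods: ⌈368/30⌉ = 13; penalty = 13 × 1.75% × €80,730.00 = €18,366.08…
Interest: €80,730.00 × ((1 + 0.0005)^368 − 1) = €80,730.00 × 0.20196055… = €16,304.2752…
Total = €80,730.00 + €18,366.0750 + €16,304.2752… = €115,400.35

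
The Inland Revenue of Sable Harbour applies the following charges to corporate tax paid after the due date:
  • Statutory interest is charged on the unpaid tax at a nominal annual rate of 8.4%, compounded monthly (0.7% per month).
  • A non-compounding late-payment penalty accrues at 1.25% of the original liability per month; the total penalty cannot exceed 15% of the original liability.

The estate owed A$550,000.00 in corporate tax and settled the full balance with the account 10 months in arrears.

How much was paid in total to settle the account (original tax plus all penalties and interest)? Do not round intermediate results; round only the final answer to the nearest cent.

A$658,485.67

Penalty: 10 × 1.25% × A$550,000.00 = A$68,750.00 (below the 15% cap of A$82,500.00)
Interest: A$550,000.00 × ((1 + 0.007)^10 − 1) = A$550,000.00 × 0.0722467… = A$39,735.6677…
Total = A$550,000.00 + A$68,750.0000 + A$39,735.6677… = A$658,485.67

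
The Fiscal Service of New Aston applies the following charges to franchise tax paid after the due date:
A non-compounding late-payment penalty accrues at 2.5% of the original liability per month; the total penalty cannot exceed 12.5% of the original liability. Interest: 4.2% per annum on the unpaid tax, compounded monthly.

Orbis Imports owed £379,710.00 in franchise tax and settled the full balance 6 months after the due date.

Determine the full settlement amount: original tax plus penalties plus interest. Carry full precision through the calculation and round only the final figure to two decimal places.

Penalty (uncapped): 6 × 2.5% × £379,710.00 = £56,956.50; cap = 12.5% × £379,710.00 = £47,463.75 → penalty = £47,463.75
Interest (4.2%/yr ÷ 12 = 0.35%/month): £379,710.00 × ((1 + 0.0035)^6 − 1) = £8,044.0082…
Total = £379,710.00 + £47,463.7500 + £8,044.0082… = £435,217.76

£435,217.76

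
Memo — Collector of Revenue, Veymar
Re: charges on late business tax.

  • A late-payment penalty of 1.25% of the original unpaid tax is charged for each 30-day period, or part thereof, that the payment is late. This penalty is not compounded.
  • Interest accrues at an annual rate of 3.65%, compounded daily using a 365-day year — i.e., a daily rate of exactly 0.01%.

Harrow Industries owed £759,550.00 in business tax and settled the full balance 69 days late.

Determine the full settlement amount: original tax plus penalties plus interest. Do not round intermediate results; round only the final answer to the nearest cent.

£793,291.88

Penalty periods: ⌈69/30⌉ = 3; penalty = 3 × 1.25% × £759,550.00 = £28,483.13…
Interest: £759,550.00 × ((1 + 0.0001)^69 − 1) = £759,550.00 × 0.00692351… = £5,258.7539…
Total = £759,550.00 + £28,483.1250 + £5,258.7539… = £793,291.88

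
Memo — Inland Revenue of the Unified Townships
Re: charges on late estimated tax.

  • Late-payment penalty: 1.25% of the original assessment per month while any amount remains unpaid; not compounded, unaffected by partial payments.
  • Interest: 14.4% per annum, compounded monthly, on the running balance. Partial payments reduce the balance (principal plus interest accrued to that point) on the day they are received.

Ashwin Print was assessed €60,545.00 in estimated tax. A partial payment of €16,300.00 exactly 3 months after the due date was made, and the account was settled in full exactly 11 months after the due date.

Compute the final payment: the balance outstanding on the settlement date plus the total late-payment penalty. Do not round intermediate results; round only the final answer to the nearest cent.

Monthly rate = 14.4% ÷ 12 = 1.2%
Balance at month 3: €60,545.0000 × (1 + 0.012)^3 = €62,750.8801…
After €16,300.00 payment: €62,750.8801… − €16,300.00 = €46,450.8801…
Balance at month 11: €46,450.8801… × (1 + 0.012)^8 = €51,102.0175…
Penalty: 11 × 1.25% × €60,545.00 = €8,324.94…
Final settlement = outstanding balance + penalty = €51,102.0175… + €8,324.94… = €59,426.96

€59,426.96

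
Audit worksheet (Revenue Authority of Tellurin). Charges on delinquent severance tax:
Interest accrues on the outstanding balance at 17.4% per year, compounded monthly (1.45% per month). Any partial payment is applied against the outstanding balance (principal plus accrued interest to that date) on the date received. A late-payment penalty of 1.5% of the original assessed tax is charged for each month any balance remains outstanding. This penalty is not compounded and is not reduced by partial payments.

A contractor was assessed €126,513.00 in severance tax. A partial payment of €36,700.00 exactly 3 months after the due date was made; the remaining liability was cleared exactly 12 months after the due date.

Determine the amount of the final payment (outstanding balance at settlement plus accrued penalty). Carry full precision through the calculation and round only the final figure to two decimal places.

€131,365.11

Balance at month 3: €126,513.0000 × (1 + 0.0145)^3 = €132,096.4993…
After €36,700.00 payment: €132,096.4993… − €36,700.00 = €95,396.4993…
Balance at month 12: €95,396.4993… × (1 + 0.0145)^9 = €108,592.7672…
Penalty: 12 × 1.5% × €126,513.00 = €22,772.34
Final settlement = outstanding balance + penalty = €108,592.7672… + €22,772.34 = €131,365.11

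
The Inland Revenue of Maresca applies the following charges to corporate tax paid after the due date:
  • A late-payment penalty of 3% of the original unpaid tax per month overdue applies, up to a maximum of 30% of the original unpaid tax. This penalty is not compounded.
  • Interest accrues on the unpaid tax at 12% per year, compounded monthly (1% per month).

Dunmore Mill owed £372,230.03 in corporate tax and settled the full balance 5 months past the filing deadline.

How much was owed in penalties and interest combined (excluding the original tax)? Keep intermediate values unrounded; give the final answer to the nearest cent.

£74,821.98

Penalty: 5 × 3% × £372,230.03 = £55,834.50… (below the 30% cap of £111,669.01…)
Interest: £372,230.03 × ((1 + 0.01)^5 − 1) = £372,230.03 × 0.0510101… = £18,987.4725…
Penalties + interest = £55,834.5045 + £18,987.4725… = £74,821.98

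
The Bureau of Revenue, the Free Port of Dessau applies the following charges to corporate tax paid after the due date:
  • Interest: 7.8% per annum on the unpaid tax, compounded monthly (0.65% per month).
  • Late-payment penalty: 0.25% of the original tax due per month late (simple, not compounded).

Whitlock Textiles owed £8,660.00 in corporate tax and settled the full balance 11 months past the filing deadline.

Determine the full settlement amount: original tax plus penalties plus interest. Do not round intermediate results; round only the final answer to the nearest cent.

Late-payment penalty = 0.25% × £8,660.00 × 11 mo = £238.15
Interest: £8,660.00 × ((1 + 0.0065)^11 − 1) = £8,660.00 × 0.0738697… = £639.7112…
Total = £8,660.00 + £238.1500 + £639.7112… = £9,537.86

£9,537.86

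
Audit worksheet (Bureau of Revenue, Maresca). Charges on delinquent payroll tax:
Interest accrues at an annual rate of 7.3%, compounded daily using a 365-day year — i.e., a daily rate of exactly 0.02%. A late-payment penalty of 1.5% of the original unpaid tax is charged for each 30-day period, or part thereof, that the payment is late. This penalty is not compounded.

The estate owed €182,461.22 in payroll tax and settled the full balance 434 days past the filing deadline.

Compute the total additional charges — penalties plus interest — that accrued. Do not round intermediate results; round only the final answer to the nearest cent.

€57,597.36

Penalty periods: ⌈434/30⌉ = 15; penalty = 15 × 1.5% × €182,461.22 = €41,053.77…
Interest: €182,461.22 × ((1 + 0.0002)^434 − 1) = €182,461.22 × 0.09066906… = €16,543.5866…
Penalties + interest = €41,053.7745 + €16,543.5866… = €57,597.36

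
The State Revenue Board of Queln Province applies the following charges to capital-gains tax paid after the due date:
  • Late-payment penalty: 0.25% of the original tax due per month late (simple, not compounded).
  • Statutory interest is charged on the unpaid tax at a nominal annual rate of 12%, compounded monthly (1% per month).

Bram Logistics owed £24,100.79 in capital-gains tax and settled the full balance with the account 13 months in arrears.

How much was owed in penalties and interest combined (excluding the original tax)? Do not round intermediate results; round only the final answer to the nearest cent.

£4,111.43

Late-payment penalty: 13 × 0.25% × £24,100.79 = £783.28…
Interest: £24,100.79 × ((1 + 0.01)^13 − 1) = £24,100.79 × 0.1380933… = £3,328.1572…
Penalties + interest = £783.2757… + £3,328.1572… = £4,111.43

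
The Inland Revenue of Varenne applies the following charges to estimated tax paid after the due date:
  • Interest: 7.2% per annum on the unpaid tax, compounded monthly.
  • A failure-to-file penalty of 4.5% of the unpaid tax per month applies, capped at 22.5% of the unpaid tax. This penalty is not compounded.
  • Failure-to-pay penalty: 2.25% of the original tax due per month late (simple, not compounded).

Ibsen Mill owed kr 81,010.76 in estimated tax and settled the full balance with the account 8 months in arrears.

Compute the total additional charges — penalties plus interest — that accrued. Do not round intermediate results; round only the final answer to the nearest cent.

Failure-to-file: 8 × 4.5% × kr 81,010.76 = kr 29,163.87…, capped at 22.5% × kr 81,010.76 = kr 18,227.42…
Failure-to-pay penalty = 2.25% × kr 81,010.76 × 8 mo = kr 14,581.94…
Interest (7.2%/yr ÷ 12 = 0.6%/month): kr 81,010.76 × ((1 + 0.006)^8 − 1) = kr 3,971.1626…
Penalties + interest = kr 32,809.3578 + kr 3,971.1626… = kr 36,780.52

kr 36,780.52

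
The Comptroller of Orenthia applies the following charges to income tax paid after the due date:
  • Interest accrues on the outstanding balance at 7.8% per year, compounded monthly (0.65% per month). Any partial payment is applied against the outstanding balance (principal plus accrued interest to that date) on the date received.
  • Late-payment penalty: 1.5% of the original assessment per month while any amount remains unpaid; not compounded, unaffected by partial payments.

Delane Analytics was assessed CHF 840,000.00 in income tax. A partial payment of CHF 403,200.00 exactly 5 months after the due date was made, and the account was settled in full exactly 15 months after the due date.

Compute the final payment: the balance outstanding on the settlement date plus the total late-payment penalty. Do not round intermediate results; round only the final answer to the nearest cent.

CHF 684,545.46

Balance at month 5: CHF 840,000.0000 × (1 + 0.0065)^5 = CHF 867,657.2144…
After CHF 403,200.00 payment: CHF 867,657.2144… − CHF 403,200.00 = CHF 464,457.2144…
Balance at month 15: CHF 464,457.2144… × (1 + 0.0065)^10 = CHF 495,545.4642…
Penalty: 15 × 1.5% × CHF 840,000.00 = CHF 189,000.00
Final settlement = outstanding balance + penalty = CHF 495,545.4642… + CHF 189,000.00 = CHF 684,545.46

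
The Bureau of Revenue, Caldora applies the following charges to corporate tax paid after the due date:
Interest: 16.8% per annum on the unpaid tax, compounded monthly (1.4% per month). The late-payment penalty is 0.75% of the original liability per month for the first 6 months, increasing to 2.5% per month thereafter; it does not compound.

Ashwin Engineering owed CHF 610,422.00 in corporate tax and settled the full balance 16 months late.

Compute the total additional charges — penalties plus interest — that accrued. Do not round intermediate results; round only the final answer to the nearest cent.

Penalty, months 1–6: 6 × 0.75% × CHF 610,422.00 = CHF 27,468.99
Penalty, months 7–16: 10 × 2.5% × CHF 610,422.00 = CHF 152,605.50
Interest: CHF 610,422.00 × ((1 + 0.014)^16 − 1) = CHF 610,422.00 × 0.2491290… = CHF 152,073.8028…
Penalties + interest = CHF 180,074.4900 + CHF 152,073.8028… = CHF 332,148.29

CHF 332,148.29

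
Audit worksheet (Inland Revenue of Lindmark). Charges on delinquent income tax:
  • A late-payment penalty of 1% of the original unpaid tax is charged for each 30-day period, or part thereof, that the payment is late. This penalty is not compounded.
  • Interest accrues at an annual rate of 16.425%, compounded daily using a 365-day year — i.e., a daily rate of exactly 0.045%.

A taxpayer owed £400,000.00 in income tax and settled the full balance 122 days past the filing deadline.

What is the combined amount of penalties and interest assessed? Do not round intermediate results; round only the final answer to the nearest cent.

Penalty periods: ⌈122/30⌉ = 5; penalty = 5 × 1% × £400,000.00 = £20,000.00
Interest: £400,000.00 × ((1 + 0.00045)^122 − 1) = £400,000.00 × 0.05642192… = £22,568.7681…
Penalties + interest = £20,000.0000 + £22,568.7681… = £42,568.77

£42,568.77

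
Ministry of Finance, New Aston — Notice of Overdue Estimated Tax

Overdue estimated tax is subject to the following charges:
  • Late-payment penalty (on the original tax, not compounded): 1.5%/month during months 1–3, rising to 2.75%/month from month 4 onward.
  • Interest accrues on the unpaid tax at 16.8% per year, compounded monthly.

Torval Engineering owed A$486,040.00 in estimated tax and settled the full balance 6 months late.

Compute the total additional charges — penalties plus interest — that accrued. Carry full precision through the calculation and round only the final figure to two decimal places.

Penalty, months 1–3: 3 × 1.5% × A$486,040.00 = A$21,871.80
Penalty, months 4–6: 3 × 2.75% × A$486,040.00 = A$40,098.30
Interest (16.8%/yr ÷ 12 = 1.4%/month): A$486,040.00 × ((1 + 0.014)^6 − 1) = A$42,283.2731…
Penalties + interest = A$61,970.1000 + A$42,283.2731… = A$104,253.37

A$104,253.37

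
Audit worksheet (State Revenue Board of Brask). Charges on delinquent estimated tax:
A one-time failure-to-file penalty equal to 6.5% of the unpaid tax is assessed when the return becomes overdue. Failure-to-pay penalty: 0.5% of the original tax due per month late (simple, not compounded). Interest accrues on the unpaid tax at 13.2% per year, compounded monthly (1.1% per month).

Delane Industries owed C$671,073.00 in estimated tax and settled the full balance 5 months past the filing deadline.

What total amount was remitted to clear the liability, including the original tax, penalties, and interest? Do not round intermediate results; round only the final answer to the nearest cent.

Failure-to-file penalty: 6.5% × C$671,073.00 = C$43,619.75…
Failure-to-pay penalty = 0.5% × C$671,073.00 × 5 mo = C$16,776.83…
Interest: C$671,073.00 × ((1 + 0.011)^5 − 1) = C$671,073.00 × 0.0562234… = C$37,729.9945…
Total = C$671,073.00 + C$60,396.5700 + C$37,729.9945… = C$769,199.56

C$769,199.56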